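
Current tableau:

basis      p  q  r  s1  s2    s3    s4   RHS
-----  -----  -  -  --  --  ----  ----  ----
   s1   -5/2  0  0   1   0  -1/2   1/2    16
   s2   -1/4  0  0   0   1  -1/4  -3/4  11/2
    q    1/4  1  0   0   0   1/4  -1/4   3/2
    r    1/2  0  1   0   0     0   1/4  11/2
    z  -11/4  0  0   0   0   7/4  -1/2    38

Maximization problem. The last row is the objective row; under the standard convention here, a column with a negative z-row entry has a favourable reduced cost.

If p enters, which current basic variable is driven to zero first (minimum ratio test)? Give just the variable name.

Ratios: row 1 (s1): entry -5/2 ≤ 0, skip; row 2 (s2): entry -1/4 ≤ 0, skip; row 3 (q): (3/2)/(1/4) = 6; row 4 (r): (11/2)/(1/2) = 11.
Minimum ratio 6 is in the q row, so q leaves.

q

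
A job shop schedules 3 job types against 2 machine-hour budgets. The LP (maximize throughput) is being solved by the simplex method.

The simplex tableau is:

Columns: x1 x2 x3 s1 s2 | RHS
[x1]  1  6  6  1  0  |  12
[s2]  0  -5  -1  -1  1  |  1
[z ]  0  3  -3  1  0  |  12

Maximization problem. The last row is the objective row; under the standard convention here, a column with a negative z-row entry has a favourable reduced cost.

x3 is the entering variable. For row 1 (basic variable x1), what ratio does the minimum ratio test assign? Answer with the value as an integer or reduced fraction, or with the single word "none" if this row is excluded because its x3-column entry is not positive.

Ratio = RHS / (x3 entry) = 12 / 6 = 2.

2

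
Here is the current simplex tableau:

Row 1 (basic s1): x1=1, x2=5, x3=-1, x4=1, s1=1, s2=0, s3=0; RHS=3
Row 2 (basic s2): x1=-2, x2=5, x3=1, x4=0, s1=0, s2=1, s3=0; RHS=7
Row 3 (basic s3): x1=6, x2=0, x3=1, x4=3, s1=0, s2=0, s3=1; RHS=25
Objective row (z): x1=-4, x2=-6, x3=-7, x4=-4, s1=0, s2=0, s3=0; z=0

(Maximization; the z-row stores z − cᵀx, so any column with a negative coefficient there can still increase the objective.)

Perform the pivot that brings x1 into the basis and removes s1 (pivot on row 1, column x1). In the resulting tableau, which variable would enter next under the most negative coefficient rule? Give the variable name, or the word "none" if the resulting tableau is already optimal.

Pivot element 1. New z-row = old z-row − (-4)·(row 1/1).
Updated z-row coefficients: x1: 0, x2: 14, x3: -11, x4: 0, s1: 4, s2: 0, s3: 0.
The most negative is -11 in column x3, so x3 would enter next.

x3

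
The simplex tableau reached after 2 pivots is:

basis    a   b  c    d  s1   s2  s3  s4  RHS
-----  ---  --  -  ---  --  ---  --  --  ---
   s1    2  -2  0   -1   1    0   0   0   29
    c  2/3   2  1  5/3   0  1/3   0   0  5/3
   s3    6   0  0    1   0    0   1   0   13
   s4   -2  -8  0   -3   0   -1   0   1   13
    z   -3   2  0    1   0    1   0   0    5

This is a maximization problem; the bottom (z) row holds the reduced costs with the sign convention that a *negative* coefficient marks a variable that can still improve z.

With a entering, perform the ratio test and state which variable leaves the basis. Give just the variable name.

s3

Ratios: row 1 (s1): 29/2 = 29/2; row 2 (c): (5/3)/(2/3) = 5/2; row 3 (s3): 13/6 = 13/6; row 4 (s4): entry -2 ≤ 0, skip.
Minimum ratio 13/6 is in the s3 row, so s3 leaves.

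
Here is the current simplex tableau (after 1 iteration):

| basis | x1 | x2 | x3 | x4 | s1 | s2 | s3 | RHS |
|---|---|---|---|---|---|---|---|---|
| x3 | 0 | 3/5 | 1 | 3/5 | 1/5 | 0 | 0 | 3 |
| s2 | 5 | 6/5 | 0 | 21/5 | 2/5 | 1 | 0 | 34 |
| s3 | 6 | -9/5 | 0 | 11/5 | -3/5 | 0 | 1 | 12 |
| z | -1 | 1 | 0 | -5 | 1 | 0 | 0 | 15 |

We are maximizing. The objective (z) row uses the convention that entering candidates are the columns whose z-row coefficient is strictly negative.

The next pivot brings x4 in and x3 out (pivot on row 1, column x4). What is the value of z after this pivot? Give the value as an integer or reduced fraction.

40

Minimum ratio for x4: 3/(3/5) = 5.
z changes by −(z-row coeff of x4)·ratio = −(-5)·5 = 25.
New z = 15 + 25 = 40.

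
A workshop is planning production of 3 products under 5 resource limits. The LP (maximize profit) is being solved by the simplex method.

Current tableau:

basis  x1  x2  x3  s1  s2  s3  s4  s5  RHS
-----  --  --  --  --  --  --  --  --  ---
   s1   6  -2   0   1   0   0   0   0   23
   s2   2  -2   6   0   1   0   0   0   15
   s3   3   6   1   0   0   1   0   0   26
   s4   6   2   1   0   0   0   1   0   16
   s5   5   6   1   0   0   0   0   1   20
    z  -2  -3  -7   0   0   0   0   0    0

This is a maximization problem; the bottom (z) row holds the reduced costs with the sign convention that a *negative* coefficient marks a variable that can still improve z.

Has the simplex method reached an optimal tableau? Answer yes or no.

no

Column x1 has objective-row coefficient -2, which is negative; an improving pivot exists, so not yet optimal.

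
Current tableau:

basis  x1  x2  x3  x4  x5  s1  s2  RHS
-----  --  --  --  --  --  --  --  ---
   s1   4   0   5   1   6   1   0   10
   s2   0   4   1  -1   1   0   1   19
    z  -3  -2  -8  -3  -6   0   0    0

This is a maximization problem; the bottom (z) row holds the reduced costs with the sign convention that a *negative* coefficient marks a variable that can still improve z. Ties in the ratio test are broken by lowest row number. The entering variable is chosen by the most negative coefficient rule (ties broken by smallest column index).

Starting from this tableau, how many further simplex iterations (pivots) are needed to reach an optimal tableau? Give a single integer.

3

pivot: x3 in, s1 out → z = 16
pivot: x2 in, s2 out → z = 49/2
pivot: x4 in, x3 out → z = 89/2
No improving column remains; optimal.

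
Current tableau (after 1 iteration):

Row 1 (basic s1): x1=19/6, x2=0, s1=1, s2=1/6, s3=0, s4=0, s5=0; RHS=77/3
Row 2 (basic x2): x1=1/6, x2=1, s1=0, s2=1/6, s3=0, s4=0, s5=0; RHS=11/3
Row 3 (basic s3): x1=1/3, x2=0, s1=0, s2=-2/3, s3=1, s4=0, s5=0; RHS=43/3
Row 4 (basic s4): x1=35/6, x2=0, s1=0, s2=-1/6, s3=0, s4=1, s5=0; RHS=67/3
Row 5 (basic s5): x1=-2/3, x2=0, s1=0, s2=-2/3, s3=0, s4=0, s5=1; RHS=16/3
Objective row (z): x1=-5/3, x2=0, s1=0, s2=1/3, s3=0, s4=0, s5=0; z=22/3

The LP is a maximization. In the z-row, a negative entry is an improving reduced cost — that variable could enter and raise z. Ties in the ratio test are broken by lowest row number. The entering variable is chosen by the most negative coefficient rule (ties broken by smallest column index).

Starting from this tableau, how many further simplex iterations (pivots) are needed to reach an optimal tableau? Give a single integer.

pivot: x1 in, s4 out → z = 96/7
No improving column remains; optimal.

1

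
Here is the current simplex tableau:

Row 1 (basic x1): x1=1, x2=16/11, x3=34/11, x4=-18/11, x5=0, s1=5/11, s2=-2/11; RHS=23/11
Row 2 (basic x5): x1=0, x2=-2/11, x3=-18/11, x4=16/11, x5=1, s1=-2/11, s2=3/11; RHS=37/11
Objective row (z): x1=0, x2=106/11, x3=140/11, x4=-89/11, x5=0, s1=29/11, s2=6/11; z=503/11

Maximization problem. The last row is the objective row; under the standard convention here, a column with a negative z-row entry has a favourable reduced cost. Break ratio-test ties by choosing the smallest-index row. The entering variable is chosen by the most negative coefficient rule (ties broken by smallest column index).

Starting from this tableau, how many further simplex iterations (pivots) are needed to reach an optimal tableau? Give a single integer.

1

pivot: x4 in, x5 out → z = 1031/16
No improving column remains; optimal.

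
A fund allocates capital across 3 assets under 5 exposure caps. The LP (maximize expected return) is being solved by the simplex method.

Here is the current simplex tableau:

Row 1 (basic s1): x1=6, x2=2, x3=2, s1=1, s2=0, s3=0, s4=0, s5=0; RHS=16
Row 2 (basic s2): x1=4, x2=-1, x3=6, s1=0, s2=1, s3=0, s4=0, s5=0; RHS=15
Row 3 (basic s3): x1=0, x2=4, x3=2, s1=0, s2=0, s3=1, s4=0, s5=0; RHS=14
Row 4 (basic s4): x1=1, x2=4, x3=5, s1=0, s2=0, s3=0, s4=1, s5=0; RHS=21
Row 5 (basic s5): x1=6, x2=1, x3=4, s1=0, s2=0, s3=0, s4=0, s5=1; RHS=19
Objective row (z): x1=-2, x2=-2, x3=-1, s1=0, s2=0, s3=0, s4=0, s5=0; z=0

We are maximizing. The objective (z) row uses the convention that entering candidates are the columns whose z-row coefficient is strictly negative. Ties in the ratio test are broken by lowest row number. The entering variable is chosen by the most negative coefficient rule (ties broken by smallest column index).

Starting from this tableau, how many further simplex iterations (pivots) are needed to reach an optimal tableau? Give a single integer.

pivot: x1 in, s1 out → z = 16/3
pivot: x2 in, s3 out → z = 10
No improving column remains; optimal.

2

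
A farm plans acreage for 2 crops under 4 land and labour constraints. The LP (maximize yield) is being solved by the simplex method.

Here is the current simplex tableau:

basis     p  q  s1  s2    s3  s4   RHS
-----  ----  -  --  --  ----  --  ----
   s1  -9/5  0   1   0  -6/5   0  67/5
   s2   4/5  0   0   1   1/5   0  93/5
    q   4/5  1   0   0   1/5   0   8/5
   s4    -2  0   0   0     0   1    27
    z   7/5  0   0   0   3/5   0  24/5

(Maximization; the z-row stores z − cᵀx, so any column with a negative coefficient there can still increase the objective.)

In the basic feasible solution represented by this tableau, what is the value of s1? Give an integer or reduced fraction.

s1 is basic (row 1); its value is the RHS of that row: 67/5.

67/5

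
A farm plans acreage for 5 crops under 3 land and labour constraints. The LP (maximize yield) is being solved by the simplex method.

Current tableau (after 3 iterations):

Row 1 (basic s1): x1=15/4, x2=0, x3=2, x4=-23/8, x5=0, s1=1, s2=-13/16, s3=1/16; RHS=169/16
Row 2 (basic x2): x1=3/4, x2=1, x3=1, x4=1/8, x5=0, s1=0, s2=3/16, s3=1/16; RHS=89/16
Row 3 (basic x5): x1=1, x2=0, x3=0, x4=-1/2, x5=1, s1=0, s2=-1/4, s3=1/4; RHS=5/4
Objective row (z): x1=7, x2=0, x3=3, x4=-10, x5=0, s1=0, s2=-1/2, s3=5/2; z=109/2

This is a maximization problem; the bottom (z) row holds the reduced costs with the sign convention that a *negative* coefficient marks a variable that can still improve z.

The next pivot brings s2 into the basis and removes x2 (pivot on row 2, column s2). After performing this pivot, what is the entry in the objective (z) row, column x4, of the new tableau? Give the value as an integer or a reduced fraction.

-29/3

Pivot element is row 2, column s2: 3/16.
Normalize row 2: new (row 2, x4) = (1/8)/(3/16) = 2/3.
z-row ← z-row − (-1/2)·(new row 2): -10 − (-1/2)·(2/3) = -29/3.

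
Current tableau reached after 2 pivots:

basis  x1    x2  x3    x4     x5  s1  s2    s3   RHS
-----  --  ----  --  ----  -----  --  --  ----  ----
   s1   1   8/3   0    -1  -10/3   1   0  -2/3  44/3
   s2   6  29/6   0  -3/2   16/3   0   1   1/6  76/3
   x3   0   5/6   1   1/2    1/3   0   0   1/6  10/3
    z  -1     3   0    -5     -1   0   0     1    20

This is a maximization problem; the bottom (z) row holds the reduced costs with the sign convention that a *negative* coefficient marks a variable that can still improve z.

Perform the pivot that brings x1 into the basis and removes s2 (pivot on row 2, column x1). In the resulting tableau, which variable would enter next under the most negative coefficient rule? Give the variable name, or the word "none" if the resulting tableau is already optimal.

Pivot element 6. New z-row = old z-row − (-1)·(row 2/6).
Updated z-row coefficients: x1: 0, x2: 137/36, x3: 0, x4: -21/4, x5: -1/9, s1: 0, s2: 1/6, s3: 37/36.
The most negative is -21/4 in column x4, so x4 would enter next.

x4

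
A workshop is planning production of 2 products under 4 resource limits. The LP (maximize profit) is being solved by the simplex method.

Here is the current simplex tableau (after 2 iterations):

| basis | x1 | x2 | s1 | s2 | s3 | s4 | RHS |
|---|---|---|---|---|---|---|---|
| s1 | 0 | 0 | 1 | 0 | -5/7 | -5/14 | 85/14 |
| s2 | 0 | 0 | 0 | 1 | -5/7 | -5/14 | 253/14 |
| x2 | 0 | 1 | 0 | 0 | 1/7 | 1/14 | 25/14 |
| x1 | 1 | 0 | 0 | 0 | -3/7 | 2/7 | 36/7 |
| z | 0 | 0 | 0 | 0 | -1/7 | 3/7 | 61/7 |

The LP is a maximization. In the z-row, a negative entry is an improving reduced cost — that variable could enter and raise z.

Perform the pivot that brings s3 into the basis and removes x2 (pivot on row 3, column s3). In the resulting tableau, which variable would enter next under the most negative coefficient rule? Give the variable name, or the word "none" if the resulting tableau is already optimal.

none

Pivot element 1/7. New z-row = old z-row − (-1/7)·(row 3/(1/7)).
Updated z-row coefficients: x1: 0, x2: 1, s1: 0, s2: 0, s3: 0, s4: 1/2.
No coefficient is strictly negative; the tableau after this pivot is optimal.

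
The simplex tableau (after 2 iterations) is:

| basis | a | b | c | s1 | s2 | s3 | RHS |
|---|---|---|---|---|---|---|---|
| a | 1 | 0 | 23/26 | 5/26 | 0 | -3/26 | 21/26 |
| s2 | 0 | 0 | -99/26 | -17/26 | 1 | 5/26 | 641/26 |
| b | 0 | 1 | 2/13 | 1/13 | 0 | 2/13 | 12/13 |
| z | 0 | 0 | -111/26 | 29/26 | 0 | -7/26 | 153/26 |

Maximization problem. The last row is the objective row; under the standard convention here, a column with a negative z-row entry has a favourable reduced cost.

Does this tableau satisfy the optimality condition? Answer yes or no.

Column c has objective-row coefficient -111/26, which is negative; an improving pivot exists, so not yet optimal.

no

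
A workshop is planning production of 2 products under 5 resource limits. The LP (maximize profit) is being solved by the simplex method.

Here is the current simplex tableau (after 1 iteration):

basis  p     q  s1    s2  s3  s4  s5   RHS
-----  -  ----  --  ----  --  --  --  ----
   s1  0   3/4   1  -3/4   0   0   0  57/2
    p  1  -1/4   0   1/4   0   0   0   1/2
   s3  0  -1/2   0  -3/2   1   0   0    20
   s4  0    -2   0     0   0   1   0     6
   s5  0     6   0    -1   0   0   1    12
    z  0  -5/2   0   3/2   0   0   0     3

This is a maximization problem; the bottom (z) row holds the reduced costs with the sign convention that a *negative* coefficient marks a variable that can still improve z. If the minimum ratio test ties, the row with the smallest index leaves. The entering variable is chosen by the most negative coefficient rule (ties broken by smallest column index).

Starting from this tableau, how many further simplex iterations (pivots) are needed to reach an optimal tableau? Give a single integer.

pivot: q in, s5 out → z = 8
No improving column remains; optimal.

1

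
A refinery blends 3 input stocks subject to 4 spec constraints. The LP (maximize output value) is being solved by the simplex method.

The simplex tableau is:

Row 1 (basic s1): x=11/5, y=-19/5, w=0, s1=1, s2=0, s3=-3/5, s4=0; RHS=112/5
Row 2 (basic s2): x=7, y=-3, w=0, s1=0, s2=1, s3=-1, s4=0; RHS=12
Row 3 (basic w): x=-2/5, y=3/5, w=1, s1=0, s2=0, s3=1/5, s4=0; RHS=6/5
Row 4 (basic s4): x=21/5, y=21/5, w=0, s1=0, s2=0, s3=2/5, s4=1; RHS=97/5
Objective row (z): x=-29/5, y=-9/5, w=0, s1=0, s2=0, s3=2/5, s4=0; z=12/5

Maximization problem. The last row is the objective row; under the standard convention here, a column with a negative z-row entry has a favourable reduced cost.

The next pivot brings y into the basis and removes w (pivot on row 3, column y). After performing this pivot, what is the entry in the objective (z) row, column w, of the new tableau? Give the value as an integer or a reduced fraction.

Pivot element is row 3, column y: 3/5.
Normalize row 3: new (row 3, w) = 1/(3/5) = 5/3.
z-row ← z-row − (-9/5)·(new row 3): 0 − (-9/5)·(5/3) = 3.

3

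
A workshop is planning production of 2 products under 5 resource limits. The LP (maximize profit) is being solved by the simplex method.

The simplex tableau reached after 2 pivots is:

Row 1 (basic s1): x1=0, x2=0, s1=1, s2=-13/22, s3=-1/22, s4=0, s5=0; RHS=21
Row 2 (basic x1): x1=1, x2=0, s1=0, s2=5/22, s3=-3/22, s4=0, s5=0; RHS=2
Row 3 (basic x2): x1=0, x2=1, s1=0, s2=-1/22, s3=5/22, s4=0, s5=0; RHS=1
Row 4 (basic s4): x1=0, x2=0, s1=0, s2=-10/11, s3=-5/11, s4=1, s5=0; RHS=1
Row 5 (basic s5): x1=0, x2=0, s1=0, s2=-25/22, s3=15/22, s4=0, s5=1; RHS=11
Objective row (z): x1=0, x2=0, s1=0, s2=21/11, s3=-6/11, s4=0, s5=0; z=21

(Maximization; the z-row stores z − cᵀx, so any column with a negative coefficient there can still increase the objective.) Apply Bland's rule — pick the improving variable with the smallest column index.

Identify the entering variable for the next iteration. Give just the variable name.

Objective-row coefficients: x1: 0, x2: 0, s1: 0, s2: 21/11, s3: -6/11, s4: 0, s5: 0.
Improving columns: s3. Bland's rule picks the smallest column index → s3.

s3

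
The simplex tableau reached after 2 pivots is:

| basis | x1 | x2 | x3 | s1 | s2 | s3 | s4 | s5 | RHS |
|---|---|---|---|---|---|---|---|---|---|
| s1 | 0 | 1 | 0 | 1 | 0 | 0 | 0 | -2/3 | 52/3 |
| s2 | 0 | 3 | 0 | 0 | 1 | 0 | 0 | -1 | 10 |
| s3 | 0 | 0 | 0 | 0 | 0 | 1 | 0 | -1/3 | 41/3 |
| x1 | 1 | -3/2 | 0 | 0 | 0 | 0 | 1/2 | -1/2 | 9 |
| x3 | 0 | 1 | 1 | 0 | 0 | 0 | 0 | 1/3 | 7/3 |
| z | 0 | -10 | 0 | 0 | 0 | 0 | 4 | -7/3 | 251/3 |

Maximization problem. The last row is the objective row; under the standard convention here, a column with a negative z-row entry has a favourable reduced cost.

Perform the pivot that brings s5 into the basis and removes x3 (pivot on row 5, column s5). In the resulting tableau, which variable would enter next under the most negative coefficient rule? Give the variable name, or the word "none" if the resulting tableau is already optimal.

Pivot element 1/3. New z-row = old z-row − (-7/3)·(row 5/(1/3)).
Updated z-row coefficients: x1: 0, x2: -3, x3: 7, s1: 0, s2: 0, s3: 0, s4: 4, s5: 0.
The most negative is -3 in column x2, so x2 would enter next.

x2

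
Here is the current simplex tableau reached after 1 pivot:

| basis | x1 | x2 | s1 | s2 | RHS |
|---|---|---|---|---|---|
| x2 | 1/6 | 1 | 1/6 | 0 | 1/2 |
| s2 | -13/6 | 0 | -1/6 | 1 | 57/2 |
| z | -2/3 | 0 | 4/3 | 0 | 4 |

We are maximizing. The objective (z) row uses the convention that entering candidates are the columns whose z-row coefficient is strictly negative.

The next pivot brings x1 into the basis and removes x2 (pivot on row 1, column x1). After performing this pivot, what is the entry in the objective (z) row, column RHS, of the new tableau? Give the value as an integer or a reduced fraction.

Pivot element is row 1, column x1: 1/6.
Normalize row 1: new (row 1, RHS) = (1/2)/(1/6) = 3.
z-row ← z-row − (-2/3)·(new row 1): 4 − (-2/3)·3 = 6.

6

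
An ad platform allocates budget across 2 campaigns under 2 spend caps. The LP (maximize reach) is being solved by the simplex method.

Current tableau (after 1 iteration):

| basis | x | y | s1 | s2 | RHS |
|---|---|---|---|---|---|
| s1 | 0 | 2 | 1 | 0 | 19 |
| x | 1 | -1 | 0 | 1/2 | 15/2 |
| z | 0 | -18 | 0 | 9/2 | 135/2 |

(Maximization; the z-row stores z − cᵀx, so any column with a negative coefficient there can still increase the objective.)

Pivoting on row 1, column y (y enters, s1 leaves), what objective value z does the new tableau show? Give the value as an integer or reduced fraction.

477/2

Minimum ratio for y: 19/2 = 19/2.
z changes by −(z-row coeff of y)·ratio = −(-18)·(19/2) = 171.
New z = 135/2 + 171 = 477/2.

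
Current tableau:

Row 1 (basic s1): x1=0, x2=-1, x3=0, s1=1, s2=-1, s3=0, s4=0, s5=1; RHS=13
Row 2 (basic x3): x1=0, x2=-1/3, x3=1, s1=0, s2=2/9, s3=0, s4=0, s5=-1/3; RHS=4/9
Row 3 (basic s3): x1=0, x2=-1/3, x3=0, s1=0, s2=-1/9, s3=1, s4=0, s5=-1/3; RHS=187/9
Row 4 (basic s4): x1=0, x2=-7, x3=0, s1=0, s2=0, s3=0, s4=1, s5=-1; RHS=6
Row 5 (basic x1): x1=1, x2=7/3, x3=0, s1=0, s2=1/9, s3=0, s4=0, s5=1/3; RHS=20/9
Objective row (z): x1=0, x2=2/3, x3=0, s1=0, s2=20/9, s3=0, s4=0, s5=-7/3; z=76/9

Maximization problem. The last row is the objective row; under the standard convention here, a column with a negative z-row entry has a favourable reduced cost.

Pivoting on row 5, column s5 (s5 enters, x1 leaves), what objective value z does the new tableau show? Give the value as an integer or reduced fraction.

Minimum ratio for s5: (20/9)/(1/3) = 20/3.
z changes by −(z-row coeff of s5)·ratio = −(-7/3)·(20/3) = 140/9.
New z = 76/9 + (140/9) = 24.

24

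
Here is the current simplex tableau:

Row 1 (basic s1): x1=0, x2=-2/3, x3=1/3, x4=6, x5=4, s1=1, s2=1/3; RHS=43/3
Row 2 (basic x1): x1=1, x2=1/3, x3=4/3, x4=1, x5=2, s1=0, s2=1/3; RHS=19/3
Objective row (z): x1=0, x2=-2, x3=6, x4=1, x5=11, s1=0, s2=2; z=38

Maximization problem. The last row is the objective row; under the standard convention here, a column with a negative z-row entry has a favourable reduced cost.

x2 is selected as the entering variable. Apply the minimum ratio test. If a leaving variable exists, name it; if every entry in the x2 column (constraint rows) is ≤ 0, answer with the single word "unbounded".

x1

Ratios: row 1 (s1): entry -2/3 ≤ 0, skip; row 2 (x1): (19/3)/(1/3) = 19.
Minimum ratio is in the x1 row, so x1 leaves.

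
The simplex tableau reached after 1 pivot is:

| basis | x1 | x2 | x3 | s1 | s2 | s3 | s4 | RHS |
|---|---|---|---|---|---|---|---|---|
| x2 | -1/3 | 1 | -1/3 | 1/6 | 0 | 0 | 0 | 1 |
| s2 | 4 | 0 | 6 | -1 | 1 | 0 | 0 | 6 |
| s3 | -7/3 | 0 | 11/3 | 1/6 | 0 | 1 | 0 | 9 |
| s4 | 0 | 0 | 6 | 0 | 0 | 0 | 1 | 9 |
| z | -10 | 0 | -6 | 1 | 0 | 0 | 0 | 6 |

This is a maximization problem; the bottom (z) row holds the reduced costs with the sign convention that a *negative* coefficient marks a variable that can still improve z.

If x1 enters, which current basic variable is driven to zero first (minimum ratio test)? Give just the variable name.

s2

Ratios: row 1 (x2): entry -1/3 ≤ 0, skip; row 2 (s2): 6/4 = 3/2; row 3 (s3): entry -7/3 ≤ 0, skip; row 4 (s4): entry 0 ≤ 0, skip.
Minimum ratio 3/2 is in the s2 row, so s2 leaves.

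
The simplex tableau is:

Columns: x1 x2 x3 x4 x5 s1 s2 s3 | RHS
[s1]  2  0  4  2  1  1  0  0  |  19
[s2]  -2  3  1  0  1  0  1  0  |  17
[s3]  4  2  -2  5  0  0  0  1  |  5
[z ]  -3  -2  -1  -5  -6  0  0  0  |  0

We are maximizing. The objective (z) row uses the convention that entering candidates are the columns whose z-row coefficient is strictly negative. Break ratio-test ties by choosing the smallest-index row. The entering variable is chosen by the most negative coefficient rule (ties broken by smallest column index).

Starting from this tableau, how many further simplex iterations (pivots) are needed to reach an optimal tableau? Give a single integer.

2

pivot: x5 in, s2 out → z = 102
pivot: x1 in, s1 out → z = 219/2
No improving column remains; optimal.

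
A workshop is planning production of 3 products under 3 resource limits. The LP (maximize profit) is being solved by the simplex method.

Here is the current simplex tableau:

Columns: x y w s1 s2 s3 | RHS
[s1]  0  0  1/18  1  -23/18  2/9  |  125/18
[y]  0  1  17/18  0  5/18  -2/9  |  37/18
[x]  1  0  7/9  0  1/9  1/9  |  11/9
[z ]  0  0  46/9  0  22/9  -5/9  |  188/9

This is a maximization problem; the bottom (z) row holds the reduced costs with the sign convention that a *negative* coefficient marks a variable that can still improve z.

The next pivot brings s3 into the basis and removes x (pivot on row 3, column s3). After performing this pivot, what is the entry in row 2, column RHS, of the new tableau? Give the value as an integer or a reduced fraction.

Pivot element is row 3, column s3: 1/9.
Normalize row 3: new (row 3, RHS) = (11/9)/(1/9) = 11.
row 2 ← row 2 − (-2/9)·(new row 3): 37/18 − (-2/9)·11 = 9/2.

9/2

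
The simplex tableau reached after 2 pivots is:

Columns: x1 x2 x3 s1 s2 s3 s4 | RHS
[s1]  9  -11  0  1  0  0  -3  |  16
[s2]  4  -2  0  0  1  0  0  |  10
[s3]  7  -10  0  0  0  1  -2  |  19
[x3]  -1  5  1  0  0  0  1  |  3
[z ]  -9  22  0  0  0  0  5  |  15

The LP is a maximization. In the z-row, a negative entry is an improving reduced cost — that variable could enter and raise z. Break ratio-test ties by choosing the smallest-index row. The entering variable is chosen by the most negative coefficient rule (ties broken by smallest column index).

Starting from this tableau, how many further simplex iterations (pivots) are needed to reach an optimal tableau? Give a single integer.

pivot: x1 in, s1 out → z = 31
No improving column remains; optimal.

1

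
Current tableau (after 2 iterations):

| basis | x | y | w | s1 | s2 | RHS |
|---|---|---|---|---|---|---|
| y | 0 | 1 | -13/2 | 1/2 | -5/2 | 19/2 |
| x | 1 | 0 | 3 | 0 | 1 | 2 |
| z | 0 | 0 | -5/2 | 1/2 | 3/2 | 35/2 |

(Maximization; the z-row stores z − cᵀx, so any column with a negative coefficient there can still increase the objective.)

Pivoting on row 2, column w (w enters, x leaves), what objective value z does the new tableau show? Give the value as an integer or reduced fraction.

Minimum ratio for w: 2/3 = 2/3.
z changes by −(z-row coeff of w)·ratio = −(-5/2)·(2/3) = 5/3.
New z = 35/2 + (5/3) = 115/6.

115/6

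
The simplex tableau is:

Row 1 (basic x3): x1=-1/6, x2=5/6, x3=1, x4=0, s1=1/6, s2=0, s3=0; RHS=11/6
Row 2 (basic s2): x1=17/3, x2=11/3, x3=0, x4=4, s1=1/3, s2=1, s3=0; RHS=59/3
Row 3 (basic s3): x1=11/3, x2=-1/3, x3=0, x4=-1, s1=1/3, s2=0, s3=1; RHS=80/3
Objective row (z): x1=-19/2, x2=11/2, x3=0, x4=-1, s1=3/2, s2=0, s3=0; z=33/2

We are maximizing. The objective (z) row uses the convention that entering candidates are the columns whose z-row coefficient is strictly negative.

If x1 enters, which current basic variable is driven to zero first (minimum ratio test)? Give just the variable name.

Ratios: row 1 (x3): entry -1/6 ≤ 0, skip; row 2 (s2): (59/3)/(17/3) = 59/17; row 3 (s3): (80/3)/(11/3) = 80/11.
Minimum ratio 59/17 is in the s2 row, so s2 leaves.

s2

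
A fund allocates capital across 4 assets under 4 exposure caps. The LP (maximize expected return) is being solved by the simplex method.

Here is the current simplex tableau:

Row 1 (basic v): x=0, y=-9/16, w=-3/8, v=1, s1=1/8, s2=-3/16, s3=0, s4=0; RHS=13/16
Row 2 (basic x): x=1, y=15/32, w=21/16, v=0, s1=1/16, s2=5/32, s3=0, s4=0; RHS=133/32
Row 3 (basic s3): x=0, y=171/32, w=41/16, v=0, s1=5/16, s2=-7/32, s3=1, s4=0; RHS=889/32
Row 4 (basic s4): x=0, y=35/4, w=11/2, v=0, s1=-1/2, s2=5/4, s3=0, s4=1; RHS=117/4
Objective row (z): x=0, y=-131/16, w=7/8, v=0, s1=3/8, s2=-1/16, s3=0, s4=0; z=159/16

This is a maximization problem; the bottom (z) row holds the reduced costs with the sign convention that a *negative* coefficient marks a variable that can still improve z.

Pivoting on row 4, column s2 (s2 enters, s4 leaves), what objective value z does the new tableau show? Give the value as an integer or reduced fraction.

57/5

Minimum ratio for s2: (117/4)/(5/4) = 117/5.
z changes by −(z-row coeff of s2)·ratio = −(-1/16)·(117/5) = 117/80.
New z = 159/16 + (117/80) = 57/5.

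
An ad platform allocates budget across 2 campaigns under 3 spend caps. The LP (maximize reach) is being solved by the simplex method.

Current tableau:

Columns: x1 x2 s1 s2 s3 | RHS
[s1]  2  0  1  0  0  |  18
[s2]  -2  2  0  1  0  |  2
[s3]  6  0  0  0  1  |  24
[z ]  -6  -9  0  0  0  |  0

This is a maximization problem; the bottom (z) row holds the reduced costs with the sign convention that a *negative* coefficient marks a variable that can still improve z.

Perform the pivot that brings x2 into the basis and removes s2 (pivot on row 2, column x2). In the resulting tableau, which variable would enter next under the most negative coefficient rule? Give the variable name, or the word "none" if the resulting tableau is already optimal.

Pivot element 2. New z-row = old z-row − (-9)·(row 2/2).
Updated z-row coefficients: x1: -15, x2: 0, s1: 0, s2: 9/2, s3: 0.
The most negative is -15 in column x1, so x1 would enter next.

x1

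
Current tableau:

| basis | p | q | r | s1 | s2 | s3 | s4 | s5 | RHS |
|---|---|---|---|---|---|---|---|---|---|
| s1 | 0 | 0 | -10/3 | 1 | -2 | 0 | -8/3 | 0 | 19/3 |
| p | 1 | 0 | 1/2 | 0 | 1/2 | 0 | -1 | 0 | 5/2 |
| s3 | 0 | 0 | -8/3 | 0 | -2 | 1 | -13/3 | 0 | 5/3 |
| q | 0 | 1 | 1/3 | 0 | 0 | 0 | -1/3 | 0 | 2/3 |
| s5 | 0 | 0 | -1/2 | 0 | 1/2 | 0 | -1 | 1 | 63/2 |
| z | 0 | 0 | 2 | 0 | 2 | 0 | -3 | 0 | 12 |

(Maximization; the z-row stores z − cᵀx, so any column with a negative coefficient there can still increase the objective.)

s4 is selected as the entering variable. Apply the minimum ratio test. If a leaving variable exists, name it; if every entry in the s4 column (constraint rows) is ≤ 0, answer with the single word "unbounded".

s4-column entries: row 1: -8/3, row 2: -1, row 3: -13/3, row 4: -1/3, row 5: -1. All ≤ 0, so s4 can increase without bound; the LP is unbounded in this direction.

unbounded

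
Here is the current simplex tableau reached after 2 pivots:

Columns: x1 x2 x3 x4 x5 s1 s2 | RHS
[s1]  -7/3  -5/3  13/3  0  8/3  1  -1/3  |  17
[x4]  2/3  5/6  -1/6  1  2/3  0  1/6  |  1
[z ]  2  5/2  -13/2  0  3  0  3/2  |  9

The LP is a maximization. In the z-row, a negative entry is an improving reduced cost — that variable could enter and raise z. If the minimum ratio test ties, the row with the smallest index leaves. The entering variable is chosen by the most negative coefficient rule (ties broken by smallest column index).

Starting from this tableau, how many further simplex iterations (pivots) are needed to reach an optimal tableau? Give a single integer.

2

pivot: x3 in, s1 out → z = 69/2
pivot: x1 in, x4 out → z = 194/5
No improving column remains; optimal.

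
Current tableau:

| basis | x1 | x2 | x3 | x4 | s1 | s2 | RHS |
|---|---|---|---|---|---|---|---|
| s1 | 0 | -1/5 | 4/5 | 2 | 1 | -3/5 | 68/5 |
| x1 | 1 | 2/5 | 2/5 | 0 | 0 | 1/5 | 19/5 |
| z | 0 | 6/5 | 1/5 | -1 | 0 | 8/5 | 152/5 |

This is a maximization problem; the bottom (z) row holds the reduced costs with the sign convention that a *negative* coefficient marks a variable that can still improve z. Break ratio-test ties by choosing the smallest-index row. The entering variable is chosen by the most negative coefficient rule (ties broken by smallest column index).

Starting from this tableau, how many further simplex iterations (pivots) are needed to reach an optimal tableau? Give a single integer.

pivot: x4 in, s1 out → z = 186/5
No improving column remains; optimal.

1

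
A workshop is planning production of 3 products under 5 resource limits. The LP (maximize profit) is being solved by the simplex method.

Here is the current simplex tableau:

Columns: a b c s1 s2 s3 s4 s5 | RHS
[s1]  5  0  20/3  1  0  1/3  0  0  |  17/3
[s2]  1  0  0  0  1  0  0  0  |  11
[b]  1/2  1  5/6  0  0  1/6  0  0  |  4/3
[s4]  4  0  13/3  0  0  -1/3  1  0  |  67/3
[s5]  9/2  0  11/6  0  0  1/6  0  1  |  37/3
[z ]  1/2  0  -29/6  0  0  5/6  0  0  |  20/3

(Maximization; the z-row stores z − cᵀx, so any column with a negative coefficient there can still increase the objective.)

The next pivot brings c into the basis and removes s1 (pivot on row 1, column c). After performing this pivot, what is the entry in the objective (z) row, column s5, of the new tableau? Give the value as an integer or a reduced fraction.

0

Pivot element is row 1, column c: 20/3.
Normalize row 1: new (row 1, s5) = 0/(20/3) = 0.
z-row ← z-row − (-29/6)·(new row 1): 0 − (-29/6)·0 = 0.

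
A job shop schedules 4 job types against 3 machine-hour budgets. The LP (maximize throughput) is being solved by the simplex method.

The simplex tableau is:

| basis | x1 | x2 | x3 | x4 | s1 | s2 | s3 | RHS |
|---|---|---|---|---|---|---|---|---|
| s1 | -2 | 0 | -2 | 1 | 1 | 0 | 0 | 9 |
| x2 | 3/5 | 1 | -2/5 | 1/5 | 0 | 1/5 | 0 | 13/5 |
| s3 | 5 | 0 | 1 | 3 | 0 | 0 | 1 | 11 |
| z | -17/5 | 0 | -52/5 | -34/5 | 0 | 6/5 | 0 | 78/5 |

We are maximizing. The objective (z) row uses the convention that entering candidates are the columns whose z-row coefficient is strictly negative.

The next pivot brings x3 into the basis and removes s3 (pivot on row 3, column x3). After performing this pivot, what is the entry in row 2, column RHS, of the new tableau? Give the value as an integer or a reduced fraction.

Pivot element is row 3, column x3: 1.
Normalize row 3: new (row 3, RHS) = 11/1 = 11.
row 2 ← row 2 − (-2/5)·(new row 3): 13/5 − (-2/5)·11 = 7.

7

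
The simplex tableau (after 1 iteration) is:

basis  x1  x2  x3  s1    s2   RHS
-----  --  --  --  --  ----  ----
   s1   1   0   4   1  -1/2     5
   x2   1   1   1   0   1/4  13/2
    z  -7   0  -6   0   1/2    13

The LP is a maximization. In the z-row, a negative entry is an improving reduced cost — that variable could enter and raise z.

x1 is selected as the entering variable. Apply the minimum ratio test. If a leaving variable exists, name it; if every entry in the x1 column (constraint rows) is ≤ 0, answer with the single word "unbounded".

Ratios: row 1 (s1): 5/1 = 5; row 2 (x2): (13/2)/1 = 13/2.
Minimum ratio is in the s1 row, so s1 leaves.

s1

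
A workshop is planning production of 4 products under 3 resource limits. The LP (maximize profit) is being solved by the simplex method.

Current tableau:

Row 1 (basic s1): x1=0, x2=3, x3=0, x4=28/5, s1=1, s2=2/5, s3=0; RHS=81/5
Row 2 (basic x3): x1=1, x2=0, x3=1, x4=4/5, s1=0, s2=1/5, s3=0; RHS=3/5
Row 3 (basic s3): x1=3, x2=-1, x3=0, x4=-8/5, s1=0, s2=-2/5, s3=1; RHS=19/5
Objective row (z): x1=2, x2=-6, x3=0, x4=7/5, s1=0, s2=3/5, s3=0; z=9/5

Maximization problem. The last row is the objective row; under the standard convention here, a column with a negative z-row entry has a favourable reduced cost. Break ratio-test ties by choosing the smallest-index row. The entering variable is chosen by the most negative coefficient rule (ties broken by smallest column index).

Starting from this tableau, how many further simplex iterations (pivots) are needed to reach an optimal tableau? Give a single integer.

pivot: x2 in, s1 out → z = 171/5
No improving column remains; optimal.

1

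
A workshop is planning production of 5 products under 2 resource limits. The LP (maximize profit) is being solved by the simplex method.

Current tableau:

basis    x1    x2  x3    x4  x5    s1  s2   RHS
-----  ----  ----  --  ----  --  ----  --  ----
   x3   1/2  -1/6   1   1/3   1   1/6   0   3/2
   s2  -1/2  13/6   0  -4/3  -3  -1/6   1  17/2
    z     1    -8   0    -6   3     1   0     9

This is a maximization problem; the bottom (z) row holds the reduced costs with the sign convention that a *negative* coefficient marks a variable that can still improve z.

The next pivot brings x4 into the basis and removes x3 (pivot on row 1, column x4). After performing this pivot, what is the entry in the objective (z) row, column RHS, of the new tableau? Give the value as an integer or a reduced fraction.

Pivot element is row 1, column x4: 1/3.
Normalize row 1: new (row 1, RHS) = (3/2)/(1/3) = 9/2.
z-row ← z-row − (-6)·(new row 1): 9 − (-6)·(9/2) = 36.

36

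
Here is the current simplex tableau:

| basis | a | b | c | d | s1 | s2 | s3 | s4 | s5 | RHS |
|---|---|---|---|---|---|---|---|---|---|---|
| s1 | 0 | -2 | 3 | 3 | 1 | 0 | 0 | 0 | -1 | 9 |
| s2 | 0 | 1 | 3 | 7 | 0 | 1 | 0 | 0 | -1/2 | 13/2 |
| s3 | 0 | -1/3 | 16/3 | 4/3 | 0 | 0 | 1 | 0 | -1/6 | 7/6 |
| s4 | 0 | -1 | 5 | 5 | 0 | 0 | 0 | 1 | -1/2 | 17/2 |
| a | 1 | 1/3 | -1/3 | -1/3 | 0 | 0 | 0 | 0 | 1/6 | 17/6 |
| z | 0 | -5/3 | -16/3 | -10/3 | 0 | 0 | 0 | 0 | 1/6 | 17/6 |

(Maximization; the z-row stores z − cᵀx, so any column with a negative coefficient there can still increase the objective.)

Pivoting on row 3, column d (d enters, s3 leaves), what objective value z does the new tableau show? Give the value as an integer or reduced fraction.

23/4

Minimum ratio for d: (7/6)/(4/3) = 7/8.
z changes by −(z-row coeff of d)·ratio = −(-10/3)·(7/8) = 35/12.
New z = 17/6 + (35/12) = 23/4.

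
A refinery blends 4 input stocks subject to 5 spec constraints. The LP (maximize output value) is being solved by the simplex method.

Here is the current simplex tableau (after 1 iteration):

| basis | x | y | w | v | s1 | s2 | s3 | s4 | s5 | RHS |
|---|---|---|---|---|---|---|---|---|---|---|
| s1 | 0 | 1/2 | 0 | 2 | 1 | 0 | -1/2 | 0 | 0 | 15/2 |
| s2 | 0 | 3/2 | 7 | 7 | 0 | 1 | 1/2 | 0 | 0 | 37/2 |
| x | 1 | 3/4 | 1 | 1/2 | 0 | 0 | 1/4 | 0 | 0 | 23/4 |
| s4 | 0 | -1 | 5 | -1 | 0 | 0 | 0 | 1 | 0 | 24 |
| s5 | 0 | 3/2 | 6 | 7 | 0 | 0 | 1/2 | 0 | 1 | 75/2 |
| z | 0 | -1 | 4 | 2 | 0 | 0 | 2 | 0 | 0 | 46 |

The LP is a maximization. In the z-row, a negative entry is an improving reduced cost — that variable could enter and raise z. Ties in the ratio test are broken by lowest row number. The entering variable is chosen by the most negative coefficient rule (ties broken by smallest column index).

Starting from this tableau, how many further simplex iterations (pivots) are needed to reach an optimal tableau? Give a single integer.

pivot: y in, x out → z = 161/3
No improving column remains; optimal.

1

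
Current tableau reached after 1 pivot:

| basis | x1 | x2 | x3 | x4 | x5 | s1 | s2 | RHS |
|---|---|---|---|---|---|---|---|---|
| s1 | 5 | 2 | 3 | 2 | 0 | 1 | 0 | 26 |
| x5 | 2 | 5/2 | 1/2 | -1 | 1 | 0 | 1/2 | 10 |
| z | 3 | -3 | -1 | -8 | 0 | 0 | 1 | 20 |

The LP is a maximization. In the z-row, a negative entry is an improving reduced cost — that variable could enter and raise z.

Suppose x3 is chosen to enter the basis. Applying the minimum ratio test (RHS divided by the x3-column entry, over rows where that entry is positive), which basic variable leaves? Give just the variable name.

Ratios: row 1 (s1): 26/3 = 26/3; row 2 (x5): 10/(1/2) = 20.
Minimum ratio 26/3 is in the s1 row, so s1 leaves.

s1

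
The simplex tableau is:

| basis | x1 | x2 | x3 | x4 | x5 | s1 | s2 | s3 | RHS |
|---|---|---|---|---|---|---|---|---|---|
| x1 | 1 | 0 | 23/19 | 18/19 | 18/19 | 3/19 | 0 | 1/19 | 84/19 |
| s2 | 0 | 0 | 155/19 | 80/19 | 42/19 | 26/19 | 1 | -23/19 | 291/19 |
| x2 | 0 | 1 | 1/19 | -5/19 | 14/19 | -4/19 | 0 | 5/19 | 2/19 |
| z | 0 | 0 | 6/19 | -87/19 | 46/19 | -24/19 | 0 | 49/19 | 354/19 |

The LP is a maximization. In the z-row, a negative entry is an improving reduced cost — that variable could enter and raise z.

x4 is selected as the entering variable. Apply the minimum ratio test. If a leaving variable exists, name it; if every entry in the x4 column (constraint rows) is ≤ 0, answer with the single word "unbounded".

Ratios: row 1 (x1): (84/19)/(18/19) = 14/3; row 2 (s2): (291/19)/(80/19) = 291/80; row 3 (x2): entry -5/19 ≤ 0, skip.
Minimum ratio is in the s2 row, so s2 leaves.

s2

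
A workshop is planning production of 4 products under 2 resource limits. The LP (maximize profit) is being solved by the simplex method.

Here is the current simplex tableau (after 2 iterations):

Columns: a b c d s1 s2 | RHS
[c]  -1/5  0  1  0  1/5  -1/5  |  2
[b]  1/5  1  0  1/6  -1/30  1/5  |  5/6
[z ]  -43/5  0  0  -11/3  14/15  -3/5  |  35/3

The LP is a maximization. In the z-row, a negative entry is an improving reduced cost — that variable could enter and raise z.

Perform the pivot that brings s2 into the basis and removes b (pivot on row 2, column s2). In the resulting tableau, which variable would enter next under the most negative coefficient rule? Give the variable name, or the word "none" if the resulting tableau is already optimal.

a

Pivot element 1/5. New z-row = old z-row − (-3/5)·(row 2/(1/5)).
Updated z-row coefficients: a: -8, b: 3, c: 0, d: -19/6, s1: 5/6, s2: 0.
The most negative is -8 in column a, so a would enter next.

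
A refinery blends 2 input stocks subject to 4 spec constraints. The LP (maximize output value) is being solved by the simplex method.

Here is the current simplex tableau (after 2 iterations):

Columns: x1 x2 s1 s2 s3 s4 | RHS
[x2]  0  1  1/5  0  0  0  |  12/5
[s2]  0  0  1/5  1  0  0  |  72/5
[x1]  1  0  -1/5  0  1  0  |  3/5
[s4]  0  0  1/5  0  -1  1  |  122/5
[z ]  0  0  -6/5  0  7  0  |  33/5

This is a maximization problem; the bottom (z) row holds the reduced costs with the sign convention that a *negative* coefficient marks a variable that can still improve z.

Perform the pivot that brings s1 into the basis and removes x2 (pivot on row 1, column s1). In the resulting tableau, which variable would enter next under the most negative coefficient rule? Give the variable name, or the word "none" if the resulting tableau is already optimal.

Pivot element 1/5. New z-row = old z-row − (-6/5)·(row 1/(1/5)).
Updated z-row coefficients: x1: 0, x2: 6, s1: 0, s2: 0, s3: 7, s4: 0.
No coefficient is strictly negative; the tableau after this pivot is optimal.

none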